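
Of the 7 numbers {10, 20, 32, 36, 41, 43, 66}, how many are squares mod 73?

(10/73) = -1 → non-residue.
(20/73) = -1 → non-residue.
(32/73) = +1 → QR.
(36/73) = +1 → QR.
(41/73) = +1 → QR.
(43/73) = -1 → non-residue.
(66/73) = -1 → non-residue.
Total quadratic residues among the 7: 3.

3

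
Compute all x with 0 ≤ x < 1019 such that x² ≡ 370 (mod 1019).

215, 804

Since 1019 ≡ 3 (mod 4), a square root of 370 is 370^((1019+1)/4) = 370^255 mod 1019.
Repeated squaring: 370^2≡354, 370^4≡998, 370^8≡441, 370^16≡871, 370^32≡505, 370^64≡275, 370^128≡219 (mod 1019).
370^255 = 370^(128+64+32+16+8+4+2+1) ≡ 215 (mod 1019).
Check: 215² = 46225 ≡ 370 (mod 1019). The two roots are 215 and 804.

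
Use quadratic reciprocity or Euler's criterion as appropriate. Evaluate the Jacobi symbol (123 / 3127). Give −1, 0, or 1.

Reciprocity: 123 ≡ 3 and 3127 ≡ 3 (mod 4), so (123/3127) = −(3127/123).
Reduce top mod 123: now compute (52/123).
Pull out 2^2: since 123 ≡ 3 (mod 8), (2/123) = -1, so (2/123)^2 = +1.
Reciprocity: 13 ≡ 1 and 123 ≡ 3 (mod 4), so (13/123) = +(123/13).
Reduce top mod 13: now compute (6/13).
Pull out 2: since 13 ≡ 5 (mod 8), (2/13) = -1.
Reciprocity: 3 ≡ 3 and 13 ≡ 1 (mod 4), so (3/13) = +(13/3).
Reduce top mod 3: now compute (1/3).
Reached (1/3) = 1. Collecting the sign flips along the way, the symbol is +1.

1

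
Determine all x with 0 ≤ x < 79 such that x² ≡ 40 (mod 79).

35, 44

Since 79 ≡ 3 (mod 4), a square root of 40 is 40^((79+1)/4) = 40^20 mod 79.
Repeated squaring: 40^2≡20, 40^4≡5, 40^8≡25, 40^16≡72 (mod 79).
40^20 = 40^(16+4) ≡ 44 (mod 79).
Check: 44² = 1936 ≡ 40 (mod 79). The two roots are 35 and 44.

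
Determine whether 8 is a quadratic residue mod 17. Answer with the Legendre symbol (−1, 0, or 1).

Euler's criterion: (8/17) ≡ 8^8 (mod 17).
8^2 ≡ 13 (mod 17)
8^4 ≡ 16 (mod 17)
8^8 ≡ 1 (mod 17)
8^8 = 8^(8) ≡ 1 (mod 17).
Result is 1, so (8/17) = 1.

1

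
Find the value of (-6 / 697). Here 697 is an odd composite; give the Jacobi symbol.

1

First reduce: -6 ≡ 691 (mod 697).
Reciprocity: 691 ≡ 3 and 697 ≡ 1 (mod 4), so (691/697) = +(697/691).
Reduce top mod 691: now compute (6/691).
Pull out 2: since 691 ≡ 3 (mod 8), (2/691) = -1.
Reciprocity: 3 ≡ 3 and 691 ≡ 3 (mod 4), so (3/691) = −(691/3).
Reduce top mod 3: now compute (1/3).
Reached (1/3) = 1. Collecting the sign flips along the way, the symbol is +1.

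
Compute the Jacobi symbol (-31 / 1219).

1

First reduce: -31 ≡ 1188 (mod 1219).
Pull out 2^2: since 1219 ≡ 3 (mod 8), (2/1219) = -1, so (2/1219)^2 = +1.
Reciprocity: 297 ≡ 1 and 1219 ≡ 3 (mod 4), so (297/1219) = +(1219/297).
Reduce top mod 297: now compute (31/297).
Reciprocity: 31 ≡ 3 and 297 ≡ 1 (mod 4), so (31/297) = +(297/31).
Reduce top mod 31: now compute (18/31).
Pull out 2: since 31 ≡ 7 (mod 8), (2/31) = +1.
Reciprocity: 9 ≡ 1 and 31 ≡ 3 (mod 4), so (9/31) = +(31/9).
Reduce top mod 9: now compute (4/9).
Pull out 2^2: since 9 ≡ 1 (mod 8), (2/9) = +1, so (2/9)^2 = +1.
Reached (1/9) = 1. Collecting the sign flips along the way, the symbol is +1.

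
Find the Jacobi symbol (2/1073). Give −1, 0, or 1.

1

Pull out 2: since 1073 ≡ 1 (mod 8), (2/1073) = +1.
Reached (1/1073) = 1. Collecting the sign flips along the way, the symbol is +1.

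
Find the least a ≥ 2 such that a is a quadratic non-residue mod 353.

(2/353) = +1, so 2 is a residue.
(3/353) = −1, so 3 is the smallest positive non-residue mod 353.

3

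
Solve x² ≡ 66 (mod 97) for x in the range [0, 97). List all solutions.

97 ≡ 1 (mod 4), so we find a root by search.
Trying successive values, 39² = 1521 ≡ 66 (mod 97). The other root is 97 − 39 = 58.

39, 58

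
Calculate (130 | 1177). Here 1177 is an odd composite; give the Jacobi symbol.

Pull out 2: since 1177 ≡ 1 (mod 8), (2/1177) = +1.
Reciprocity: 65 ≡ 1 and 1177 ≡ 1 (mod 4), so (65/1177) = +(1177/65).
Reduce top mod 65: now compute (7/65).
Reciprocity: 7 ≡ 3 and 65 ≡ 1 (mod 4), so (7/65) = +(65/7).
Reduce top mod 7: now compute (2/7).
Pull out 2: since 7 ≡ 7 (mod 8), (2/7) = +1.
Reached (1/7) = 1. Collecting the sign flips along the way, the symbol is +1.

1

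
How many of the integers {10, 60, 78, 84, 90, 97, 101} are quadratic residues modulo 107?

(10/107) = +1 → QR.
(60/107) = -1 → non-residue.
(78/107) = -1 → non-residue.
(84/107) = -1 → non-residue.
(90/107) = +1 → QR.
(97/107) = -1 → non-residue.
(101/107) = +1 → QR.
Total quadratic residues among the 7: 3.

3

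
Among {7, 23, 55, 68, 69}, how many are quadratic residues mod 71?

(7/71) = -1 → non-residue.
(23/71) = -1 → non-residue.
(55/71) = -1 → non-residue.
(68/71) = -1 → non-residue.
(69/71) = -1 → non-residue.
Total quadratic residues among the 5: 0.

0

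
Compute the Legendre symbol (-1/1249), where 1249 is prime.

1

First reduce: -1 ≡ 1248 (mod 1249).
Pull out 2^5: since 1249 ≡ 1 (mod 8), (2/1249) = +1, so (2/1249)^5 = +1.
Reciprocity: 39 ≡ 3 and 1249 ≡ 1 (mod 4), so (39/1249) = +(1249/39).
Reduce top mod 39: now compute (1/39).
Reached (1/39) = 1. Collecting the sign flips along the way, the symbol is +1.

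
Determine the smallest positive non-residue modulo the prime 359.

7

(2/359) = +1, so 2 is a residue.
(3/359) = +1, so 3 is a residue.
(4/359) = +1, so 4 is a residue.
(5/359) = +1, so 5 is a residue.
(6/359) = +1, so 6 is a residue.
(7/359) = −1, so 7 is the smallest positive non-residue mod 359.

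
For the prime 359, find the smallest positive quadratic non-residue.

7

(2/359) = +1, so 2 is a residue.
(3/359) = +1, so 3 is a residue.
(4/359) = +1, so 4 is a residue.
(5/359) = +1, so 5 is a residue.
(6/359) = +1, so 6 is a residue.
(7/359) = −1, so 7 is the smallest positive non-residue mod 359.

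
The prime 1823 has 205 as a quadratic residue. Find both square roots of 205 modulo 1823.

Since 1823 ≡ 3 (mod 4), a square root of 205 is 205^((1823+1)/4) = 205^456 mod 1823.
Repeated squaring: 205^2≡96, 205^4≡101, 205^8≡1086, 205^16≡1738, 205^32≡1756, 205^64≡843, 205^128≡1502, 205^256≡953 (mod 1823).
205^456 = 205^(256+128+64+8) ≡ 1411 (mod 1823).
Check: 1411² = 1990921 ≡ 205 (mod 1823). The two roots are 412 and 1411.

412, 1411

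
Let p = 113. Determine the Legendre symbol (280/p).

-1

First reduce: 280 ≡ 54 (mod 113).
Pull out 2: since 113 ≡ 1 (mod 8), (2/113) = +1.
Reciprocity: 27 ≡ 3 and 113 ≡ 1 (mod 4), so (27/113) = +(113/27).
Reduce top mod 27: now compute (5/27).
Reciprocity: 5 ≡ 1 and 27 ≡ 3 (mod 4), so (5/27) = +(27/5).
Reduce top mod 5: now compute (2/5).
Pull out 2: since 5 ≡ 5 (mod 8), (2/5) = -1.
Reached (1/5) = 1. Collecting the sign flips along the way, the symbol is -1.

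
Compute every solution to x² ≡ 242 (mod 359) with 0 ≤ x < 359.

Since 359 ≡ 3 (mod 4), a square root of 242 is 242^((359+1)/4) = 242^90 mod 359.
Repeated squaring: 242^2≡47, 242^4≡55, 242^8≡153, 242^16≡74, 242^32≡91, 242^64≡24 (mod 359).
242^90 = 242^(64+16+8+2) ≡ 150 (mod 359).
Check: 150² = 22500 ≡ 242 (mod 359). The two roots are 150 and 209.

150, 209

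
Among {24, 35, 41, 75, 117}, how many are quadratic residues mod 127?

3

(24/127) = -1 → non-residue.
(35/127) = +1 → QR.
(41/127) = +1 → QR.
(75/127) = -1 → non-residue.
(117/127) = +1 → QR.
Total quadratic residues among the 5: 3.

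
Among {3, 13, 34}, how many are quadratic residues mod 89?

1

(3/89) = -1 → non-residue.
(13/89) = -1 → non-residue.
(34/89) = +1 → QR.
Total quadratic residues among the 3: 1.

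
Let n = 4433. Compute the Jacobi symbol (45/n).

-1

Reciprocity: 45 ≡ 1 and 4433 ≡ 1 (mod 4), so (45/4433) = +(4433/45).
Reduce top mod 45: now compute (23/45).
Reciprocity: 23 ≡ 3 and 45 ≡ 1 (mod 4), so (23/45) = +(45/23).
Reduce top mod 23: now compute (22/23).
Pull out 2: since 23 ≡ 7 (mod 8), (2/23) = +1.
Reciprocity: 11 ≡ 3 and 23 ≡ 3 (mod 4), so (11/23) = −(23/11).
Reduce top mod 11: now compute (1/11).
Reached (1/11) = 1. Collecting the sign flips along the way, the symbol is -1.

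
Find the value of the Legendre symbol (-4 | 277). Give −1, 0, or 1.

1

First reduce: -4 ≡ 273 (mod 277).
Reciprocity: 273 ≡ 1 and 277 ≡ 1 (mod 4), so (273/277) = +(277/273).
Reduce top mod 273: now compute (4/273).
Pull out 2^2: since 273 ≡ 1 (mod 8), (2/273) = +1, so (2/273)^2 = +1.
Reached (1/273) = 1. Collecting the sign flips along the way, the symbol is +1.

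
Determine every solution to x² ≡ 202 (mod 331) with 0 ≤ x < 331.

Since 331 ≡ 3 (mod 4), a square root of 202 is 202^((331+1)/4) = 202^83 mod 331.
Repeated squaring: 202^2≡91, 202^4≡6, 202^8≡36, 202^16≡303, 202^32≡122, 202^64≡320 (mod 331).
202^83 = 202^(64+16+2+1) ≡ 232 (mod 331).
Check: 232² = 53824 ≡ 202 (mod 331). The two roots are 99 and 232.

99, 232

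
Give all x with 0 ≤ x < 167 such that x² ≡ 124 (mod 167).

25, 142

Since 167 ≡ 3 (mod 4), a square root of 124 is 124^((167+1)/4) = 124^42 mod 167.
Repeated squaring: 124^2≡12, 124^4≡144, 124^8≡28, 124^16≡116, 124^32≡96 (mod 167).
124^42 = 124^(32+8+2) ≡ 25 (mod 167).
Check: 25² = 625 ≡ 124 (mod 167). The two roots are 25 and 142.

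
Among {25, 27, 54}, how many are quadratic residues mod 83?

(25/83) = +1 → QR.
(27/83) = +1 → QR.
(54/83) = -1 → non-residue.
Total quadratic residues among the 3: 2.

2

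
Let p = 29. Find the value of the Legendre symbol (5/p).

1

Reciprocity: 5 ≡ 1 and 29 ≡ 1 (mod 4), so (5/29) = +(29/5).
Reduce top mod 5: now compute (4/5).
Pull out 2^2: since 5 ≡ 5 (mod 8), (2/5) = -1, so (2/5)^2 = +1.
Reached (1/5) = 1. Collecting the sign flips along the way, the symbol is +1.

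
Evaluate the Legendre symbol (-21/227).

First reduce: -21 ≡ 206 (mod 227).
Pull out 2: since 227 ≡ 3 (mod 8), (2/227) = -1.
Reciprocity: 103 ≡ 3 and 227 ≡ 3 (mod 4), so (103/227) = −(227/103).
Reduce top mod 103: now compute (21/103).
Reciprocity: 21 ≡ 1 and 103 ≡ 3 (mod 4), so (21/103) = +(103/21).
Reduce top mod 21: now compute (19/21).
Reciprocity: 19 ≡ 3 and 21 ≡ 1 (mod 4), so (19/21) = +(21/19).
Reduce top mod 19: now compute (2/19).
Pull out 2: since 19 ≡ 3 (mod 8), (2/19) = -1.
Reached (1/19) = 1. Collecting the sign flips along the way, the symbol is -1.

-1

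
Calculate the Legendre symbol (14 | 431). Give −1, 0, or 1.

-1

Euler's criterion: (14/431) ≡ 14^215 (mod 431).
14^2 ≡ 196 (mod 431)
14^4 ≡ 57 (mod 431)
14^8 ≡ 232 (mod 431)
14^16 ≡ 380 (mod 431)
14^32 ≡ 15 (mod 431)
14^64 ≡ 225 (mod 431)
14^128 ≡ 198 (mod 431)
14^215 = 14^(128+64+16+4+2+1) ≡ 430 (mod 431).
Result is 430 ≡ −1, so (14/431) = −1.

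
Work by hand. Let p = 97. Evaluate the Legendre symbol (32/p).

1

Pull out 2^5: since 97 ≡ 1 (mod 8), (2/97) = +1, so (2/97)^5 = +1.
Reached (1/97) = 1. Collecting the sign flips along the way, the symbol is +1.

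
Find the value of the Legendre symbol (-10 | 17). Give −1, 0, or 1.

-1

First reduce: -10 ≡ 7 (mod 17).
Reciprocity: 7 ≡ 3 and 17 ≡ 1 (mod 4), so (7/17) = +(17/7).
Reduce top mod 7: now compute (3/7).
Reciprocity: 3 ≡ 3 and 7 ≡ 3 (mod 4), so (3/7) = −(7/3).
Reduce top mod 3: now compute (1/3).
Reached (1/3) = 1. Collecting the sign flips along the way, the symbol is -1.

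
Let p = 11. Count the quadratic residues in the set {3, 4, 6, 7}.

(3/11) = +1 → QR.
(4/11) = +1 → QR.
(6/11) = -1 → non-residue.
(7/11) = -1 → non-residue.
Total quadratic residues among the 4: 2.

2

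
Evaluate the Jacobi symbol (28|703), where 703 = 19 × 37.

1

Pull out 2^2: since 703 ≡ 7 (mod 8), (2/703) = +1, so (2/703)^2 = +1.
Reciprocity: 7 ≡ 3 and 703 ≡ 3 (mod 4), so (7/703) = −(703/7).
Reduce top mod 7: now compute (3/7).
Reciprocity: 3 ≡ 3 and 7 ≡ 3 (mod 4), so (3/7) = −(7/3).
Reduce top mod 3: now compute (1/3).
Reached (1/3) = 1. Collecting the sign flips along the way, the symbol is +1.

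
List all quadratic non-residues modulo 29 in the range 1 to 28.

Square k = 1,…,14 (k and 29−k give the same square):
1²=1, 2²=4, 3²=9, 4²=16, 5²=25, 6²≡7, 7²≡20, 8²≡6, 9²≡23, 10²≡13, 11²≡5, 12²≡28, 13²≡24, 14²≡22 (mod 29).
The residues are {1, 4, 5, 6, 7, 9, 13, 16, 20, 22, 23, 24, 25, 28}; the non-residues are the remaining 14 nonzero classes.

2,3,8,10,11,12,14,15,17,18,19,21,26,27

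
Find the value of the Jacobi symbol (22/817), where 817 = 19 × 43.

Pull out 2: since 817 ≡ 1 (mod 8), (2/817) = +1.
Reciprocity: 11 ≡ 3 and 817 ≡ 1 (mod 4), so (11/817) = +(817/11).
Reduce top mod 11: now compute (3/11).
Reciprocity: 3 ≡ 3 and 11 ≡ 3 (mod 4), so (3/11) = −(11/3).
Reduce top mod 3: now compute (2/3).
Pull out 2: since 3 ≡ 3 (mod 8), (2/3) = -1.
Reached (1/3) = 1. Collecting the sign flips along the way, the symbol is +1.

1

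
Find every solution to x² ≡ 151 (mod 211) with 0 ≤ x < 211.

Since 211 ≡ 3 (mod 4), a square root of 151 is 151^((211+1)/4) = 151^53 mod 211.
Repeated squaring: 151^2≡13, 151^4≡169, 151^8≡76, 151^16≡79, 151^32≡122 (mod 211).
151^53 = 151^(32+16+4+1) ≡ 183 (mod 211).
Check: 183² = 33489 ≡ 151 (mod 211). The two roots are 28 and 183.

28, 183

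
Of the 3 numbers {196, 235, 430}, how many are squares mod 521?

2

(196/521) = +1 → QR.
(235/521) = +1 → QR.
(430/521) = -1 → non-residue.
Total quadratic residues among the 3: 2.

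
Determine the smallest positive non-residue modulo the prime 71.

(2/71) = +1, so 2 is a residue.
(3/71) = +1, so 3 is a residue.
(4/71) = +1, so 4 is a residue.
(5/71) = +1, so 5 is a residue.
(6/71) = +1, so 6 is a residue.
(7/71) = −1, so 7 is the smallest positive non-residue mod 71.

7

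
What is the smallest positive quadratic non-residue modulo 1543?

3

(2/1543) = +1, so 2 is a residue.
(3/1543) = −1, so 3 is the smallest positive non-residue mod 1543.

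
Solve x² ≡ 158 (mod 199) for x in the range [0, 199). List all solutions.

77, 122

Since 199 ≡ 3 (mod 4), a square root of 158 is 158^((199+1)/4) = 158^50 mod 199.
Repeated squaring: 158^2≡89, 158^4≡160, 158^8≡128, 158^16≡66, 158^32≡177 (mod 199).
158^50 = 158^(32+16+2) ≡ 122 (mod 199).
Check: 122² = 14884 ≡ 158 (mod 199). The two roots are 77 and 122.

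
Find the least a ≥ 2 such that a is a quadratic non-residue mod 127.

3

(2/127) = +1, so 2 is a residue.
(3/127) = −1, so 3 is the smallest positive non-residue mod 127.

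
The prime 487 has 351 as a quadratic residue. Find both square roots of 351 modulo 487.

98, 389

Since 487 ≡ 3 (mod 4), a square root of 351 is 351^((487+1)/4) = 351^122 mod 487.
Repeated squaring: 351^2≡477, 351^4≡100, 351^8≡260, 351^16≡394, 351^32≡370, 351^64≡53 (mod 487).
351^122 = 351^(64+32+16+8+2) ≡ 98 (mod 487).
Check: 98² = 9604 ≡ 351 (mod 487). The two roots are 98 and 389.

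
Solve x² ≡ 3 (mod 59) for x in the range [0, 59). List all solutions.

11, 48

Since 59 ≡ 3 (mod 4), a square root of 3 is 3^((59+1)/4) = 3^15 mod 59.
Repeated squaring: 3^2≡9, 3^4≡22, 3^8≡12 (mod 59).
3^15 = 3^(8+4+2+1) ≡ 48 (mod 59).
Check: 48² = 2304 ≡ 3 (mod 59). The two roots are 11 and 48.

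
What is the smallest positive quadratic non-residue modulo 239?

7

(2/239) = +1, so 2 is a residue.
(3/239) = +1, so 3 is a residue.
(4/239) = +1, so 4 is a residue.
(5/239) = +1, so 5 is a residue.
(6/239) = +1, so 6 is a residue.
(7/239) = −1, so 7 is the smallest positive non-residue mod 239.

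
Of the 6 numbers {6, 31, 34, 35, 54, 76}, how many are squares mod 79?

2

(6/79) = -1 → non-residue.
(31/79) = +1 → QR.
(34/79) = -1 → non-residue.
(35/79) = -1 → non-residue.
(54/79) = -1 → non-residue.
(76/79) = +1 → QR.
Total quadratic residues among the 6: 2.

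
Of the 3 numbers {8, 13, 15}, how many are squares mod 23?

(8/23) = +1 → QR.
(13/23) = +1 → QR.
(15/23) = -1 → non-residue.
Total quadratic residues among the 3: 2.

2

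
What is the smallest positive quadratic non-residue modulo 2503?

3

(2/2503) = +1, so 2 is a residue.
(3/2503) = −1, so 3 is the smallest positive non-residue mod 2503.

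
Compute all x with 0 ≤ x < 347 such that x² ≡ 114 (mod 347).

43, 304

Since 347 ≡ 3 (mod 4), a square root of 114 is 114^((347+1)/4) = 114^87 mod 347.
Repeated squaring: 114^2≡157, 114^4≡12, 114^8≡144, 114^16≡263, 114^32≡116, 114^64≡270 (mod 347).
114^87 = 114^(64+16+4+2+1) ≡ 43 (mod 347).
Check: 43² = 1849 ≡ 114 (mod 347). The two roots are 43 and 304.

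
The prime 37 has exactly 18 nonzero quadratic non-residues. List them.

Square k = 1,…,18 (k and 37−k give the same square):
1²=1, 2²=4, 3²=9, 4²=16, 5²=25, 6²=36, 7²≡12, 8²≡27, 9²≡7, 10²≡26, 11²≡10, 12²≡33, 13²≡21, 14²≡11, 15²≡3, 16²≡34, 17²≡30, 18²≡28 (mod 37).
The residues are {1, 3, 4, 7, 9, 10, 11, 12, 16, 21, 25, 26, 27, 28, 30, 33, 34, 36}; the non-residues are the remaining 18 nonzero classes.

2 5 6 8 13 14 15 17 18 19 20 22 23 24 29 31 32 35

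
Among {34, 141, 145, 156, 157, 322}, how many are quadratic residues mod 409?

1

(34/409) = +1 → QR.
(141/409) = -1 → non-residue.
(145/409) = -1 → non-residue.
(156/409) = -1 → non-residue.
(157/409) = -1 → non-residue.
(322/409) = -1 → non-residue.
Total quadratic residues among the 6: 1.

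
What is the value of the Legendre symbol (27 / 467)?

Reciprocity: 27 ≡ 3 and 467 ≡ 3 (mod 4), so (27/467) = −(467/27).
Reduce top mod 27: now compute (8/27).
Pull out 2^3: since 27 ≡ 3 (mod 8), (2/27) = -1, so (2/27)^3 = -1.
Reached (1/27) = 1. Collecting the sign flips along the way, the symbol is +1.

1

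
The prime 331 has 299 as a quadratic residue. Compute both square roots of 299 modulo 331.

31, 300

Since 331 ≡ 3 (mod 4), a square root of 299 is 299^((331+1)/4) = 299^83 mod 331.
Repeated squaring: 299^2≡31, 299^4≡299, 299^8≡31, 299^16≡299, 299^32≡31, 299^64≡299 (mod 331).
299^83 = 299^(64+16+2+1) ≡ 31 (mod 331).
Check: 31² = 961 ≡ 299 (mod 331). The two roots are 31 and 300.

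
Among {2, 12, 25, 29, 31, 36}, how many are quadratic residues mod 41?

(2/41) = +1 → QR.
(12/41) = -1 → non-residue.
(25/41) = +1 → QR.
(29/41) = -1 → non-residue.
(31/41) = +1 → QR.
(36/41) = +1 → QR.
Total quadratic residues among the 6: 4.

4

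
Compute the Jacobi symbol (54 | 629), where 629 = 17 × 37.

1

Pull out 2: since 629 ≡ 5 (mod 8), (2/629) = -1.
Reciprocity: 27 ≡ 3 and 629 ≡ 1 (mod 4), so (27/629) = +(629/27).
Reduce top mod 27: now compute (8/27).
Pull out 2^3: since 27 ≡ 3 (mod 8), (2/27) = -1, so (2/27)^3 = -1.
Reached (1/27) = 1. Collecting the sign flips along the way, the symbol is +1.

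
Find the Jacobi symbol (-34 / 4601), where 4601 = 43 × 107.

-1

First reduce: -34 ≡ 4567 (mod 4601).
Reciprocity: 4567 ≡ 3 and 4601 ≡ 1 (mod 4), so (4567/4601) = +(4601/4567).
Reduce top mod 4567: now compute (34/4567).
Pull out 2: since 4567 ≡ 7 (mod 8), (2/4567) = +1.
Reciprocity: 17 ≡ 1 and 4567 ≡ 3 (mod 4), so (17/4567) = +(4567/17).
Reduce top mod 17: now compute (11/17).
Reciprocity: 11 ≡ 3 and 17 ≡ 1 (mod 4), so (11/17) = +(17/11).
Reduce top mod 11: now compute (6/11).
Pull out 2: since 11 ≡ 3 (mod 8), (2/11) = -1.
Reciprocity: 3 ≡ 3 and 11 ≡ 3 (mod 4), so (3/11) = −(11/3).
Reduce top mod 3: now compute (2/3).
Pull out 2: since 3 ≡ 3 (mod 8), (2/3) = -1.
Reached (1/3) = 1. Collecting the sign flips along the way, the symbol is -1.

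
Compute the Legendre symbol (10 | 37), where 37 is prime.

1

Pull out 2: since 37 ≡ 5 (mod 8), (2/37) = -1.
Reciprocity: 5 ≡ 1 and 37 ≡ 1 (mod 4), so (5/37) = +(37/5).
Reduce top mod 5: now compute (2/5).
Pull out 2: since 5 ≡ 5 (mod 8), (2/5) = -1.
Reached (1/5) = 1. Collecting the sign flips along the way, the symbol is +1.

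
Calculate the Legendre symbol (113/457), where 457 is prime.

Euler's criterion: (113/457) ≡ 113^228 (mod 457).
113^2 ≡ 430 (mod 457)
113^4 ≡ 272 (mod 457)
113^8 ≡ 407 (mod 457)
113^16 ≡ 215 (mod 457)
113^32 ≡ 68 (mod 457)
113^64 ≡ 54 (mod 457)
113^128 ≡ 174 (mod 457)
113^228 = 113^(128+64+32+4) ≡ 456 (mod 457).
Result is 456 ≡ −1, so (113/457) = −1.

-1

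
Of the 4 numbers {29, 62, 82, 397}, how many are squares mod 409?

(29/409) = -1 → non-residue.
(62/409) = -1 → non-residue.
(82/409) = +1 → QR.
(397/409) = +1 → QR.
Total quadratic residues among the 4: 2.

2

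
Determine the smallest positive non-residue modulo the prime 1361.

3

(2/1361) = +1, so 2 is a residue.
(3/1361) = −1, so 3 is the smallest positive non-residue mod 1361.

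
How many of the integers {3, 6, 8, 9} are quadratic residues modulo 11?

(3/11) = +1 → QR.
(6/11) = -1 → non-residue.
(8/11) = -1 → non-residue.
(9/11) = +1 → QR.
Total quadratic residues among the 4: 2.

2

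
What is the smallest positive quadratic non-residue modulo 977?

(2/977) = +1, so 2 is a residue.
(3/977) = −1, so 3 is the smallest positive non-residue mod 977.

3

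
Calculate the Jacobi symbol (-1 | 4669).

First reduce: -1 ≡ 4668 (mod 4669).
Pull out 2^2: since 4669 ≡ 5 (mod 8), (2/4669) = -1, so (2/4669)^2 = +1.
Reciprocity: 1167 ≡ 3 and 4669 ≡ 1 (mod 4), so (1167/4669) = +(4669/1167).
Reduce top mod 1167: now compute (1/1167).
Reached (1/1167) = 1. Collecting the sign flips along the way, the symbol is +1.

1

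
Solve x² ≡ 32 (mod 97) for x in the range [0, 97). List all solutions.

97 ≡ 1 (mod 4), so we find a root by search.
Trying successive values, 41² = 1681 ≡ 32 (mod 97). The other root is 97 − 41 = 56.

41, 56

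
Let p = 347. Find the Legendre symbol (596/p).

First reduce: 596 ≡ 249 (mod 347).
Reciprocity: 249 ≡ 1 and 347 ≡ 3 (mod 4), so (249/347) = +(347/249).
Reduce top mod 249: now compute (98/249).
Pull out 2: since 249 ≡ 1 (mod 8), (2/249) = +1.
Reciprocity: 49 ≡ 1 and 249 ≡ 1 (mod 4), so (49/249) = +(249/49).
Reduce top mod 49: now compute (4/49).
Pull out 2^2: since 49 ≡ 1 (mod 8), (2/49) = +1, so (2/49)^2 = +1.
Reached (1/49) = 1. Collecting the sign flips along the way, the symbol is +1.

1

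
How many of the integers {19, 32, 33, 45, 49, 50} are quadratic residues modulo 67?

(19/67) = +1 → QR.
(32/67) = -1 → non-residue.
(33/67) = +1 → QR.
(45/67) = -1 → non-residue.
(49/67) = +1 → QR.
(50/67) = -1 → non-residue.
Total quadratic residues among the 6: 3.

3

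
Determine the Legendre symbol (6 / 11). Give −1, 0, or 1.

Pull out 2: since 11 ≡ 3 (mod 8), (2/11) = -1.
Reciprocity: 3 ≡ 3 and 11 ≡ 3 (mod 4), so (3/11) = −(11/3).
Reduce top mod 3: now compute (2/3).
Pull out 2: since 3 ≡ 3 (mod 8), (2/3) = -1.
Reached (1/3) = 1. Collecting the sign flips along the way, the symbol is -1.

-1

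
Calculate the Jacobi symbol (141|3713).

0

Reciprocity: 141 ≡ 1 and 3713 ≡ 1 (mod 4), so (141/3713) = +(3713/141).
Reduce top mod 141: now compute (47/141).
Reciprocity: 47 ≡ 3 and 141 ≡ 1 (mod 4), so (47/141) = +(141/47).
Reduce top mod 47: now compute (0/47).
Top reduces to 0: gcd > 1, so the symbol is 0.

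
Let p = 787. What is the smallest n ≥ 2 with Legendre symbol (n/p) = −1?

(2/787) = −1, so 2 is the smallest positive non-residue mod 787.

2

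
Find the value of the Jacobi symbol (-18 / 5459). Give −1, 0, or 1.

First reduce: -18 ≡ 5441 (mod 5459).
Reciprocity: 5441 ≡ 1 and 5459 ≡ 3 (mod 4), so (5441/5459) = +(5459/5441).
Reduce top mod 5441: now compute (18/5441).
Pull out 2: since 5441 ≡ 1 (mod 8), (2/5441) = +1.
Reciprocity: 9 ≡ 1 and 5441 ≡ 1 (mod 4), so (9/5441) = +(5441/9).
Reduce top mod 9: now compute (5/9).
Reciprocity: 5 ≡ 1 and 9 ≡ 1 (mod 4), so (5/9) = +(9/5).
Reduce top mod 5: now compute (4/5).
Pull out 2^2: since 5 ≡ 5 (mod 8), (2/5) = -1, so (2/5)^2 = +1.
Reached (1/5) = 1. Collecting the sign flips along the way, the symbol is +1.

1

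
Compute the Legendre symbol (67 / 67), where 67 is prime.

0

First reduce: 67 ≡ 0 (mod 67).
Top reduces to 0: gcd > 1, so the symbol is 0.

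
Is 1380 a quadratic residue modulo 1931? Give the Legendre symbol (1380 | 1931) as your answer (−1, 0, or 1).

Pull out 2^2: since 1931 ≡ 3 (mod 8), (2/1931) = -1, so (2/1931)^2 = +1.
Reciprocity: 345 ≡ 1 and 1931 ≡ 3 (mod 4), so (345/1931) = +(1931/345).
Reduce top mod 345: now compute (206/345).
Pull out 2: since 345 ≡ 1 (mod 8), (2/345) = +1.
Reciprocity: 103 ≡ 3 and 345 ≡ 1 (mod 4), so (103/345) = +(345/103).
Reduce top mod 103: now compute (36/103).
Pull out 2^2: since 103 ≡ 7 (mod 8), (2/103) = +1, so (2/103)^2 = +1.
Reciprocity: 9 ≡ 1 and 103 ≡ 3 (mod 4), so (9/103) = +(103/9).
Reduce top mod 9: now compute (4/9).
Pull out 2^2: since 9 ≡ 1 (mod 8), (2/9) = +1, so (2/9)^2 = +1.
Reached (1/9) = 1. Collecting the sign flips along the way, the symbol is +1.

1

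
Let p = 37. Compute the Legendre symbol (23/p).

Euler's criterion: (23/37) ≡ 23^18 (mod 37).
23^2 ≡ 11 (mod 37)
23^4 ≡ 10 (mod 37)
23^8 ≡ 26 (mod 37)
23^16 ≡ 10 (mod 37)
23^18 = 23^(16+2) ≡ 36 (mod 37).
Result is 36 ≡ −1, so (23/37) = −1.

-1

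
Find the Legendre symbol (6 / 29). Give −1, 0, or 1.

1

Pull out 2: since 29 ≡ 5 (mod 8), (2/29) = -1.
Reciprocity: 3 ≡ 3 and 29 ≡ 1 (mod 4), so (3/29) = +(29/3).
Reduce top mod 3: now compute (2/3).
Pull out 2: since 3 ≡ 3 (mod 8), (2/3) = -1.
Reached (1/3) = 1. Collecting the sign flips along the way, the symbol is +1.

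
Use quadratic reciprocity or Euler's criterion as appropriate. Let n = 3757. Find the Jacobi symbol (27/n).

Reciprocity: 27 ≡ 3 and 3757 ≡ 1 (mod 4), so (27/3757) = +(3757/27).
Reduce top mod 27: now compute (4/27).
Pull out 2^2: since 27 ≡ 3 (mod 8), (2/27) = -1, so (2/27)^2 = +1.
Reached (1/27) = 1. Collecting the sign flips along the way, the symbol is +1.

1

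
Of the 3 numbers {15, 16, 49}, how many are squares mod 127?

3

(15/127) = +1 → QR.
(16/127) = +1 → QR.
(49/127) = +1 → QR.
Total quadratic residues among the 3: 3.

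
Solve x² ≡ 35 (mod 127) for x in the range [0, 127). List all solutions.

Since 127 ≡ 3 (mod 4), a square root of 35 is 35^((127+1)/4) = 35^32 mod 127.
Repeated squaring: 35^2≡82, 35^4≡120, 35^8≡49, 35^16≡115, 35^32≡17 (mod 127).
35^32 = 35^(32) ≡ 17 (mod 127).
Check: 17² = 289 ≡ 35 (mod 127). The two roots are 17 and 110.

17, 110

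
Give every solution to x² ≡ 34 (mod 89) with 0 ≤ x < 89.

37, 52

89 ≡ 1 (mod 4), so we find a root by search.
Trying successive values, 37² = 1369 ≡ 34 (mod 89). The other root is 89 − 37 = 52.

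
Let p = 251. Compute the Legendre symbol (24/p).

-1

Euler's criterion: (24/251) ≡ 24^125 (mod 251).
24^2 ≡ 74 (mod 251)
24^4 ≡ 205 (mod 251)
24^8 ≡ 108 (mod 251)
24^16 ≡ 118 (mod 251)
24^32 ≡ 119 (mod 251)
24^64 ≡ 105 (mod 251)
24^125 = 24^(64+32+16+8+4+1) ≡ 250 (mod 251).
Result is 250 ≡ −1, so (24/251) = −1.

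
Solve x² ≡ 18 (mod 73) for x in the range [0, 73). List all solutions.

73 ≡ 1 (mod 4), so we find a root by search.
Trying successive values, 23² = 529 ≡ 18 (mod 73). The other root is 73 − 23 = 50.

23, 50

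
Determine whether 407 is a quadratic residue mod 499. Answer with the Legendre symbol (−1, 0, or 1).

1

Reciprocity: 407 ≡ 3 and 499 ≡ 3 (mod 4), so (407/499) = −(499/407).
Reduce top mod 407: now compute (92/407).
Pull out 2^2: since 407 ≡ 7 (mod 8), (2/407) = +1, so (2/407)^2 = +1.
Reciprocity: 23 ≡ 3 and 407 ≡ 3 (mod 4), so (23/407) = −(407/23).
Reduce top mod 23: now compute (16/23).
Pull out 2^4: since 23 ≡ 7 (mod 8), (2/23) = +1, so (2/23)^4 = +1.
Reached (1/23) = 1. Collecting the sign flips along the way, the symbol is +1.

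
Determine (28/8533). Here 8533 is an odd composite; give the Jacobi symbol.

Pull out 2^2: since 8533 ≡ 5 (mod 8), (2/8533) = -1, so (2/8533)^2 = +1.
Reciprocity: 7 ≡ 3 and 8533 ≡ 1 (mod 4), so (7/8533) = +(8533/7).
Reduce top mod 7: now compute (0/7).
Top reduces to 0: gcd > 1, so the symbol is 0.

0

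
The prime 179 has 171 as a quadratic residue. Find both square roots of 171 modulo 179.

23, 156

Since 179 ≡ 3 (mod 4), a square root of 171 is 171^((179+1)/4) = 171^45 mod 179.
Repeated squaring: 171^2≡64, 171^4≡158, 171^8≡83, 171^16≡87, 171^32≡51 (mod 179).
171^45 = 171^(32+8+4+1) ≡ 156 (mod 179).
Check: 156² = 24336 ≡ 171 (mod 179). The two roots are 23 and 156.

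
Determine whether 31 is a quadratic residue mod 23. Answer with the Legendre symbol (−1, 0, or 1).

1

Euler's criterion: (31/23) ≡ 8^11 (mod 23).
8^2 ≡ 18 (mod 23)
8^4 ≡ 2 (mod 23)
8^8 ≡ 4 (mod 23)
8^11 = 8^(8+2+1) ≡ 1 (mod 23).
Result is 1, so (31/23) = 1.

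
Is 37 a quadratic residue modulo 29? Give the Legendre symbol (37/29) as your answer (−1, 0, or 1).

First reduce: 37 ≡ 8 (mod 29).
Pull out 2^3: since 29 ≡ 5 (mod 8), (2/29) = -1, so (2/29)^3 = -1.
Reached (1/29) = 1. Collecting the sign flips along the way, the symbol is -1.

-1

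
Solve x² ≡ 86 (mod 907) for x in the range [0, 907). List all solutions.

Since 907 ≡ 3 (mod 4), a square root of 86 is 86^((907+1)/4) = 86^227 mod 907.
Repeated squaring: 86^2≡140, 86^4≡553, 86^8≡150, 86^16≡732, 86^32≡694, 86^64≡19, 86^128≡361 (mod 907).
86^227 = 86^(128+64+32+2+1) ≡ 591 (mod 907).
Check: 591² = 349281 ≡ 86 (mod 907). The two roots are 316 and 591.

316, 591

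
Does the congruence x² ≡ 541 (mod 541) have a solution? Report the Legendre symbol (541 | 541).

First reduce: 541 ≡ 0 (mod 541).
Top reduces to 0: gcd > 1, so the symbol is 0.

0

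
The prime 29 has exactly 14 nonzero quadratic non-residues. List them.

2,3,8,10,11,12,14,15,17,18,19,21,26,27

Square k = 1,…,14 (k and 29−k give the same square):
1²=1, 2²=4, 3²=9, 4²=16, 5²=25, 6²≡7, 7²≡20, 8²≡6, 9²≡23, 10²≡13, 11²≡5, 12²≡28, 13²≡24, 14²≡22 (mod 29).
The residues are {1, 4, 5, 6, 7, 9, 13, 16, 20, 22, 23, 24, 25, 28}; the non-residues are the remaining 14 nonzero classes.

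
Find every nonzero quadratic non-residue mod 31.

Square k = 1,…,15 (k and 31−k give the same square):
1²=1, 2²=4, 3²=9, 4²=16, 5²=25, 6²≡5, 7²≡18, 8²≡2, 9²≡19, 10²≡7, 11²≡28, 12²≡20, 13²≡14, 14²≡10, 15²≡8 (mod 31).
The residues are {1, 2, 4, 5, 7, 8, 9, 10, 14, 16, 18, 19, 20, 25, 28}; the non-residues are the remaining 15 nonzero classes.

3, 6, 11, 12, 13, 15, 17, 21, 22, 23, 24, 26, 27, 29, 30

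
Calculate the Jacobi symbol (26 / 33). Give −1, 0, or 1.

-1

Pull out 2: since 33 ≡ 1 (mod 8), (2/33) = +1.
Reciprocity: 13 ≡ 1 and 33 ≡ 1 (mod 4), so (13/33) = +(33/13).
Reduce top mod 13: now compute (7/13).
Reciprocity: 7 ≡ 3 and 13 ≡ 1 (mod 4), so (7/13) = +(13/7).
Reduce top mod 7: now compute (6/7).
Pull out 2: since 7 ≡ 7 (mod 8), (2/7) = +1.
Reciprocity: 3 ≡ 3 and 7 ≡ 3 (mod 4), so (3/7) = −(7/3).
Reduce top mod 3: now compute (1/3).
Reached (1/3) = 1. Collecting the sign flips along the way, the symbol is -1.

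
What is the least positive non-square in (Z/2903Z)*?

(2/2903) = +1, so 2 is a residue.
(3/2903) = +1, so 3 is a residue.
(4/2903) = +1, so 4 is a residue.
(5/2903) = −1, so 5 is the smallest positive non-residue mod 2903.

5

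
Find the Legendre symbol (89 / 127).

-1

Euler's criterion: (89/127) ≡ 89^63 (mod 127).
89^2 ≡ 47 (mod 127)
89^4 ≡ 50 (mod 127)
89^8 ≡ 87 (mod 127)
89^16 ≡ 76 (mod 127)
89^32 ≡ 61 (mod 127)
89^63 = 89^(32+16+8+4+2+1) ≡ 126 (mod 127).
Result is 126 ≡ −1, so (89/127) = −1.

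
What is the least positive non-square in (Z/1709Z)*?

2

(2/1709) = −1, so 2 is the smallest positive non-residue mod 1709.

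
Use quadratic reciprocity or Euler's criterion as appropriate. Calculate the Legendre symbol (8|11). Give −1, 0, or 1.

-1

Euler's criterion: (8/11) ≡ 8^5 (mod 11).
8^2 ≡ 9 (mod 11)
8^4 ≡ 4 (mod 11)
8^5 = 8^(4+1) ≡ 10 (mod 11).
Result is 10 ≡ −1, so (8/11) = −1.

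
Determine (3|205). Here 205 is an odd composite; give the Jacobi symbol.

Reciprocity: 3 ≡ 3 and 205 ≡ 1 (mod 4), so (3/205) = +(205/3).
Reduce top mod 3: now compute (1/3).
Reached (1/3) = 1. Collecting the sign flips along the way, the symbol is +1.

1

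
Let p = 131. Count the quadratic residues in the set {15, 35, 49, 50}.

(15/131) = +1 → QR.
(35/131) = +1 → QR.
(49/131) = +1 → QR.
(50/131) = -1 → non-residue.
Total quadratic residues among the 4: 3.

3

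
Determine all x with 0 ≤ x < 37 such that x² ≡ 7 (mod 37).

9, 28

37 ≡ 1 (mod 4), so we find a root by search.
Trying successive values, 9² = 81 ≡ 7 (mod 37). The other root is 37 − 9 = 28.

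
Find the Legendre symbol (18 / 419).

-1

Pull out 2: since 419 ≡ 3 (mod 8), (2/419) = -1.
Reciprocity: 9 ≡ 1 and 419 ≡ 3 (mod 4), so (9/419) = +(419/9).
Reduce top mod 9: now compute (5/9).
Reciprocity: 5 ≡ 1 and 9 ≡ 1 (mod 4), so (5/9) = +(9/5).
Reduce top mod 5: now compute (4/5).
Pull out 2^2: since 5 ≡ 5 (mod 8), (2/5) = -1, so (2/5)^2 = +1.
Reached (1/5) = 1. Collecting the sign flips along the way, the symbol is -1.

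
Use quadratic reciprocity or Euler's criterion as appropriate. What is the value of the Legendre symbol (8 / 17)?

Pull out 2^3: since 17 ≡ 1 (mod 8), (2/17) = +1, so (2/17)^3 = +1.
Reached (1/17) = 1. Collecting the sign flips along the way, the symbol is +1.

1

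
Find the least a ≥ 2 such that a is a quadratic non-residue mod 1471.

3

(2/1471) = +1, so 2 is a residue.
(3/1471) = −1, so 3 is the smallest positive non-residue mod 1471.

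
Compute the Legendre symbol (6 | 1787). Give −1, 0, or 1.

-1

Pull out 2: since 1787 ≡ 3 (mod 8), (2/1787) = -1.
Reciprocity: 3 ≡ 3 and 1787 ≡ 3 (mod 4), so (3/1787) = −(1787/3).
Reduce top mod 3: now compute (2/3).
Pull out 2: since 3 ≡ 3 (mod 8), (2/3) = -1.
Reached (1/3) = 1. Collecting the sign flips along the way, the symbol is -1.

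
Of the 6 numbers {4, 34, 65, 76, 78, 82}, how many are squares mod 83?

3

(4/83) = +1 → QR.
(34/83) = -1 → non-residue.
(65/83) = +1 → QR.
(76/83) = -1 → non-residue.
(78/83) = +1 → QR.
(82/83) = -1 → non-residue.
Total quadratic residues among the 6: 3.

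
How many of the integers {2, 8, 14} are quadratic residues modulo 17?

2

(2/17) = +1 → QR.
(8/17) = +1 → QR.
(14/17) = -1 → non-residue.
Total quadratic residues among the 3: 2.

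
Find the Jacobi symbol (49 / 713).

1

Reciprocity: 49 ≡ 1 and 713 ≡ 1 (mod 4), so (49/713) = +(713/49).
Reduce top mod 49: now compute (27/49).
Reciprocity: 27 ≡ 3 and 49 ≡ 1 (mod 4), so (27/49) = +(49/27).
Reduce top mod 27: now compute (22/27).
Pull out 2: since 27 ≡ 3 (mod 8), (2/27) = -1.
Reciprocity: 11 ≡ 3 and 27 ≡ 3 (mod 4), so (11/27) = −(27/11).
Reduce top mod 11: now compute (5/11).
Reciprocity: 5 ≡ 1 and 11 ≡ 3 (mod 4), so (5/11) = +(11/5).
Reduce top mod 5: now compute (1/5).
Reached (1/5) = 1. Collecting the sign flips along the way, the symbol is +1.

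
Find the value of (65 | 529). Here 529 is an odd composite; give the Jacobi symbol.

1

Reciprocity: 65 ≡ 1 and 529 ≡ 1 (mod 4), so (65/529) = +(529/65).
Reduce top mod 65: now compute (9/65).
Reciprocity: 9 ≡ 1 and 65 ≡ 1 (mod 4), so (9/65) = +(65/9).
Reduce top mod 9: now compute (2/9).
Pull out 2: since 9 ≡ 1 (mod 8), (2/9) = +1.
Reached (1/9) = 1. Collecting the sign flips along the way, the symbol is +1.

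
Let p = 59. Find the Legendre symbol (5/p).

1

Reciprocity: 5 ≡ 1 and 59 ≡ 3 (mod 4), so (5/59) = +(59/5).
Reduce top mod 5: now compute (4/5).
Pull out 2^2: since 5 ≡ 5 (mod 8), (2/5) = -1, so (2/5)^2 = +1.
Reached (1/5) = 1. Collecting the sign flips along the way, the symbol is +1.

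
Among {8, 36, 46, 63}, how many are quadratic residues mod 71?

2

(8/71) = +1 → QR.
(36/71) = +1 → QR.
(46/71) = -1 → non-residue.
(63/71) = -1 → non-residue.
Total quadratic residues among the 4: 2.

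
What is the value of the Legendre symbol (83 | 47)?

1

First reduce: 83 ≡ 36 (mod 47).
Pull out 2^2: since 47 ≡ 7 (mod 8), (2/47) = +1, so (2/47)^2 = +1.
Reciprocity: 9 ≡ 1 and 47 ≡ 3 (mod 4), so (9/47) = +(47/9).
Reduce top mod 9: now compute (2/9).
Pull out 2: since 9 ≡ 1 (mod 8), (2/9) = +1.
Reached (1/9) = 1. Collecting the sign flips along the way, the symbol is +1.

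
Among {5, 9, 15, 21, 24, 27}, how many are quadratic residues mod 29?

3

(5/29) = +1 → QR.
(9/29) = +1 → QR.
(15/29) = -1 → non-residue.
(21/29) = -1 → non-residue.
(24/29) = +1 → QR.
(27/29) = -1 → non-residue.
Total quadratic residues among the 6: 3.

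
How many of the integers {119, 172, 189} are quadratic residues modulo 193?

2

(119/193) = -1 → non-residue.
(172/193) = +1 → QR.
(189/193) = +1 → QR.
Total quadratic residues among the 3: 2.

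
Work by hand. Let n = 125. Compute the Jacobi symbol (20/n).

Pull out 2^2: since 125 ≡ 5 (mod 8), (2/125) = -1, so (2/125)^2 = +1.
Reciprocity: 5 ≡ 1 and 125 ≡ 1 (mod 4), so (5/125) = +(125/5).
Reduce top mod 5: now compute (0/5).
Top reduces to 0: gcd > 1, so the symbol is 0.

0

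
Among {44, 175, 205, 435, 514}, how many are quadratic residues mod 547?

4

(44/547) = +1 → QR.
(175/547) = -1 → non-residue.
(205/547) = +1 → QR.
(435/547) = +1 → QR.
(514/547) = +1 → QR.
Total quadratic residues among the 5: 4.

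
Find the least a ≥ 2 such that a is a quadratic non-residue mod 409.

7

(2/409) = +1, so 2 is a residue.
(3/409) = +1, so 3 is a residue.
(4/409) = +1, so 4 is a residue.
(5/409) = +1, so 5 is a residue.
(6/409) = +1, so 6 is a residue.
(7/409) = −1, so 7 is the smallest positive non-residue mod 409.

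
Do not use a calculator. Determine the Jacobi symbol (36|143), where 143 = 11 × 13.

Pull out 2^2: since 143 ≡ 7 (mod 8), (2/143) = +1, so (2/143)^2 = +1.
Reciprocity: 9 ≡ 1 and 143 ≡ 3 (mod 4), so (9/143) = +(143/9).
Reduce top mod 9: now compute (8/9).
Pull out 2^3: since 9 ≡ 1 (mod 8), (2/9) = +1, so (2/9)^3 = +1.
Reached (1/9) = 1. Collecting the sign flips along the way, the symbol is +1.

1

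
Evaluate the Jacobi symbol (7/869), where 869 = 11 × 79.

1

Reciprocity: 7 ≡ 3 and 869 ≡ 1 (mod 4), so (7/869) = +(869/7).
Reduce top mod 7: now compute (1/7).
Reached (1/7) = 1. Collecting the sign flips along the way, the symbol is +1.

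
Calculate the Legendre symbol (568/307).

Euler's criterion: (568/307) ≡ 261^153 (mod 307).
261^2 ≡ 274 (mod 307)
261^4 ≡ 168 (mod 307)
261^8 ≡ 287 (mod 307)
261^16 ≡ 93 (mod 307)
261^32 ≡ 53 (mod 307)
261^64 ≡ 46 (mod 307)
261^128 ≡ 274 (mod 307)
261^153 = 261^(128+16+8+1) ≡ 306 (mod 307).
Result is 306 ≡ −1, so (568/307) = −1.

-1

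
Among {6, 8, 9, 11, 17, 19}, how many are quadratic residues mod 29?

2

(6/29) = +1 → QR.
(8/29) = -1 → non-residue.
(9/29) = +1 → QR.
(11/29) = -1 → non-residue.
(17/29) = -1 → non-residue.
(19/29) = -1 → non-residue.
Total quadratic residues among the 6: 2.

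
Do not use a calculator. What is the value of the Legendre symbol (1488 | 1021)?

-1

Euler's criterion: (1488/1021) ≡ 467^510 (mod 1021).
467^2 ≡ 616 (mod 1021)
467^4 ≡ 665 (mod 1021)
467^8 ≡ 132 (mod 1021)
467^16 ≡ 67 (mod 1021)
467^32 ≡ 405 (mod 1021)
467^64 ≡ 665 (mod 1021)
467^128 ≡ 132 (mod 1021)
467^256 ≡ 67 (mod 1021)
467^510 = 467^(256+128+64+32+16+8+4+2) ≡ 1020 (mod 1021).
Result is 1020 ≡ −1, so (1488/1021) = −1.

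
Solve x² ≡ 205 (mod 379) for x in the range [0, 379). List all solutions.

179, 200

Since 379 ≡ 3 (mod 4), a square root of 205 is 205^((379+1)/4) = 205^95 mod 379.
Repeated squaring: 205^2≡335, 205^4≡41, 205^8≡165, 205^16≡316, 205^32≡179, 205^64≡205 (mod 379).
205^95 = 205^(64+16+8+4+2+1) ≡ 179 (mod 379).
Check: 179² = 32041 ≡ 205 (mod 379). The two roots are 179 and 200.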